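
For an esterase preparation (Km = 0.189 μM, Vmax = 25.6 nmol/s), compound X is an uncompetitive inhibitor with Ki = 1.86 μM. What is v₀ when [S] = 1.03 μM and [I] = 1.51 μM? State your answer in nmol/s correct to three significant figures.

12.8 nmol/s

α = 1 + [I]/Ki = 1 + 1.51/1.86 = 1.812.
For an uncompetitive inhibitor, both parameters are divided by α, giving Vmax/α and Km/α: Km,app = 0.104 μM, Vmax,app = 14.1 nmol/s.
v = Vmax,app·[S]/(Km,app + [S]) = 14.1 × 1.03/(0.104 + 1.03) = 12.8 nmol/s.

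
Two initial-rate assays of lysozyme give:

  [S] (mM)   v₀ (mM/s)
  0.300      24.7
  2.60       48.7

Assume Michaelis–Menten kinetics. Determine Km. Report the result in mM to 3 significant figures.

0.377 mM

In reciprocal form, 1/v = (Km/Vmax)·(1/[S]) + 1/Vmax. The two points give (1/[S], 1/v) = (3.333, 0.04049) and (0.3846, 0.02053).
Slope = (0.04049 − 0.02053)/(3.333 − 0.3846) = 0.006766; intercept = 0.04049 − 0.006766×3.333 = 0.01793.
Vmax = 1/intercept = 55.8 mM/s; Km = slope × Vmax = 0.006766 × 55.8 = 0.377 mM.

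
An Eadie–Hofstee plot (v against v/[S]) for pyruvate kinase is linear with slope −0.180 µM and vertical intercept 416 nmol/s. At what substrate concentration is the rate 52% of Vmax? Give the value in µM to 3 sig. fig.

The Eadie–Hofstee slope gives Km = 0.180 µM (slope = −Km).
v/Vmax = [S]/(Km+[S]) = 0.52 ⇒ [S] = Km·0.52/(1−0.52) = 0.180 × 1.083 = 0.195 µM.

0.195 µM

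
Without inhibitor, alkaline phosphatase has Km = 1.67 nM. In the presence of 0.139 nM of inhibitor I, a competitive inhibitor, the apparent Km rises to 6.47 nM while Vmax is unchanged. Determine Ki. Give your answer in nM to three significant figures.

0.0484 nM

Competitive: Km,app = α·Km with α = 1 + [I]/Ki.
α = Km,app/Km = 6.47/1.67 = 3.874.
Ki = [I]/(α − 1) = 0.139/2.874 = 0.0484 nM.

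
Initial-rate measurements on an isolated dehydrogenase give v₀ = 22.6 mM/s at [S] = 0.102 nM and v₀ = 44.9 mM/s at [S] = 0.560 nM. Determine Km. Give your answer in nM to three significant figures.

From v = Vmax[S]/(Km+[S]), each point gives Vmax = v(Km+[S])/[S].
Equating: 22.6(Km+0.102)/0.102 = 44.9(Km+0.560)/0.560.
221.6·Km + 22.6 = 80.18·Km + 44.9, so (221.6 − 80.18)·Km = 44.9 − 22.6.
Km = 22.30/141.4 = 0.158 nM; then Vmax = 22.6(0.158+0.102)/0.102 = 57.5 mM/s.

0.158 nM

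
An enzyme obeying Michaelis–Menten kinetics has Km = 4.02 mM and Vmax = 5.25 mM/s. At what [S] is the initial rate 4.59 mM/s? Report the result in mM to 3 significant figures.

28.0 mM

Rearranging v = Vmax[S]/(Km+[S]) gives [S] = Km·v/(Vmax − v).
[S] = 4.02 × 4.59 / (5.25 − 4.59) = 18.45/0.6600 = 28.0 mM.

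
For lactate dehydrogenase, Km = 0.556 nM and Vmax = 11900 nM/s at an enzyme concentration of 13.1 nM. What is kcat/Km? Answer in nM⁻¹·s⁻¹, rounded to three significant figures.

1630 nM⁻¹·s⁻¹

kcat = Vmax/[E]total = 11900/13.1 = 908 s⁻¹.
kcat/Km = 908/0.556 = 1630 nM⁻¹·s⁻¹.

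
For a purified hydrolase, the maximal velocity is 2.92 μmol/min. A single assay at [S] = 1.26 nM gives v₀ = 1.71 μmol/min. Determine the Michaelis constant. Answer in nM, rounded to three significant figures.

From v = Vmax[S]/(Km+[S]), Km = [S](Vmax − v)/v.
Km = 1.26 × (2.92 − 1.71) / 1.71 = 1.525/1.71 = 0.892 nM.

0.892 nM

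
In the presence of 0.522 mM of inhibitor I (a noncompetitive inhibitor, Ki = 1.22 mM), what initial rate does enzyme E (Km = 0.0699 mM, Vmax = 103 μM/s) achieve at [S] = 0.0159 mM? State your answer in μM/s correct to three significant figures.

α = 1 + [I]/Ki = 1 + 0.522/1.22 = 1.428.
For a noncompetitive inhibitor, Vmax is reduced to Vmax/α while Km is unchanged: Km,app = 0.0699 mM, Vmax,app = 72.1 μM/s.
v = Vmax,app·[S]/(Km,app + [S]) = 72.1 × 0.0159/(0.0699 + 0.0159) = 13.4 μM/s.

13.4 μM/s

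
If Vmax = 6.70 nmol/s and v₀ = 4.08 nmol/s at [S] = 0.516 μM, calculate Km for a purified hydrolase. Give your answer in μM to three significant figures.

From v = Vmax[S]/(Km+[S]), Km = [S](Vmax − v)/v.
Km = 0.516 × (6.70 − 4.08) / 4.08 = 1.352/4.08 = 0.331 μM.

0.331 μM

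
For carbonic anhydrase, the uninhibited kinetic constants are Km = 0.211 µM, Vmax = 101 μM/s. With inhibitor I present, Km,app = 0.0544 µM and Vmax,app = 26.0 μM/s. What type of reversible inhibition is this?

uncompetitive

Both Km and Vmax decrease by the same factor (~3.88-fold) — characteristic of uncompetitive inhibition.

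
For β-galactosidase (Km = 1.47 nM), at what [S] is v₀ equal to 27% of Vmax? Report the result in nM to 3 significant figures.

v/Vmax = [S]/(Km+[S]) = 0.27, so [S] = Km·0.27/(1 − 0.27) = 1.47 × 0.3699.
[S] = 0.544 nM.

0.544 nM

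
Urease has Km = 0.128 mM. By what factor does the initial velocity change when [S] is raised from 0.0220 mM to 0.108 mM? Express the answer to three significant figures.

3.12

The fractional saturations are [S]/(Km+[S]) = 0.0220/0.1500 = 0.1467 and 0.108/0.2360 = 0.4576.
v₂/v₁ is just their ratio: 0.4576/0.1467 = 3.12.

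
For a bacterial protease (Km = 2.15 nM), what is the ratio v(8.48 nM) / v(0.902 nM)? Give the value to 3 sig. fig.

Since Vmax cancels, v₂/v₁ = [S]₂(Km+[S]₁) / [S]₁(Km+[S]₂).
= 8.48×(2.15+0.902) / (0.902×(2.15+8.48)) = 25.88/9.588 = 2.70.

2.70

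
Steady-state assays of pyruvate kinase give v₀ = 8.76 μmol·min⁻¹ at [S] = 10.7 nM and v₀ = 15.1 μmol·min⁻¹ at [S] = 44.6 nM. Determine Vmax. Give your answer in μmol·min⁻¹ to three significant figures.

From v = Vmax[S]/(Km+[S]), each point gives Vmax = v(Km+[S])/[S].
Equating: 8.76(Km+10.7)/10.7 = 15.1(Km+44.6)/44.6.
0.8187·Km + 8.76 = 0.3386·Km + 15.1, so (0.8187 − 0.3386)·Km = 15.1 − 8.76.
Km = 6.340/0.4801 = 13.2 nM; then Vmax = 8.76(13.2+10.7)/10.7 = 19.6 μmol·min⁻¹.

19.6 μmol·min⁻¹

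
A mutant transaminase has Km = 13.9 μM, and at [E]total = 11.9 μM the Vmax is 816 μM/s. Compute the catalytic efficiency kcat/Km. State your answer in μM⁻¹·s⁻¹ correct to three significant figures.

4.93 μM⁻¹·s⁻¹

kcat = Vmax/[E]total = 816/11.9 = 68.6 s⁻¹.
kcat/Km = 68.6/13.9 = 4.93 μM⁻¹·s⁻¹.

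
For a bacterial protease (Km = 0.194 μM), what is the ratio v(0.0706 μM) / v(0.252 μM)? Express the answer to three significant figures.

Since Vmax cancels, v₂/v₁ = [S]₂(Km+[S]₁) / [S]₁(Km+[S]₂).
= 0.0706×(0.194+0.252) / (0.252×(0.194+0.0706)) = 0.03149/0.06668 = 0.472.

0.472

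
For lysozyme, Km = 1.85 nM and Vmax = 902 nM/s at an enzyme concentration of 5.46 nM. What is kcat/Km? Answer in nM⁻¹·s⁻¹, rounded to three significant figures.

kcat = Vmax/[E]total = 902/5.46 = 165 s⁻¹.
kcat/Km = 165/1.85 = 89.3 nM⁻¹·s⁻¹.

89.3 nM⁻¹·s⁻¹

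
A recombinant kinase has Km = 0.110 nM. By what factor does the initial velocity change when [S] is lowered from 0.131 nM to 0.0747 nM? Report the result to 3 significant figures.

0.744

Since Vmax cancels, v₂/v₁ = [S]₂(Km+[S]₁) / [S]₁(Km+[S]₂).
= 0.0747×(0.110+0.131) / (0.131×(0.110+0.0747)) = 0.01800/0.02420 = 0.744.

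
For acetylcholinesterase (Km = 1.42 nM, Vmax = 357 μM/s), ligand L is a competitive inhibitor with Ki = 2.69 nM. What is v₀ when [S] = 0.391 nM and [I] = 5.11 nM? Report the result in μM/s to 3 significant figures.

α = 1 + [I]/Ki = 1 + 5.11/2.69 = 2.900.
For a competitive inhibitor, Vmax is unchanged and the apparent Km becomes α·Km: Km,app = 4.12 nM, Vmax,app = 357 μM/s.
v = Vmax,app·[S]/(Km,app + [S]) = 357 × 0.391/(4.12 + 0.391) = 31.0 μM/s.

31.0 μM/s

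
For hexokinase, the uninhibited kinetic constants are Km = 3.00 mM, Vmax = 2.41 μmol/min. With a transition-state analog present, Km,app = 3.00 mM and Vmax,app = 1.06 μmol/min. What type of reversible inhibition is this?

Vmax decreases (2.41 → 1.06 μmol/min) while Km is unchanged — pure noncompetitive inhibition.

noncompetitive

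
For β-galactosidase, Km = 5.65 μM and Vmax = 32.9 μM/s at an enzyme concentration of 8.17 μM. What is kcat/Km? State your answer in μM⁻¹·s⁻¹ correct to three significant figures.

0.713 μM⁻¹·s⁻¹

kcat = Vmax/[E]total = 32.9/8.17 = 4.03 s⁻¹.
kcat/Km = 4.03/5.65 = 0.713 μM⁻¹·s⁻¹.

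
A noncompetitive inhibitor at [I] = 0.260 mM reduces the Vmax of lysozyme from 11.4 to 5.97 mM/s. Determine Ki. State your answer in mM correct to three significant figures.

0.286 mM

Noncompetitive: Vmax,app = Vmax/α with α = 1 + [I]/Ki.
α = Vmax/Vmax,app = 11.4/5.97 = 1.910.
Since α = 1 + [I]/Ki, [I]/Ki = 1.910 − 1 = 0.9095 and Ki = 0.260/0.9095 = 0.286 mM.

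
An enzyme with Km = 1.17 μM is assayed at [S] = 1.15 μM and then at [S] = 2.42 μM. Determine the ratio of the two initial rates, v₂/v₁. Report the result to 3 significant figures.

1.36

The fractional saturations are [S]/(Km+[S]) = 1.15/2.320 = 0.4957 and 2.42/3.590 = 0.6741.
v₂/v₁ is just their ratio: 0.6741/0.4957 = 1.36.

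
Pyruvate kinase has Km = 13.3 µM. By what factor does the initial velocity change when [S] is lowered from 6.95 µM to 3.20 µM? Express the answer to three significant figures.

0.565

The fractional saturations are [S]/(Km+[S]) = 6.95/20.25 = 0.3432 and 3.20/16.50 = 0.1939.
v₂/v₁ is just their ratio: 0.1939/0.3432 = 0.565.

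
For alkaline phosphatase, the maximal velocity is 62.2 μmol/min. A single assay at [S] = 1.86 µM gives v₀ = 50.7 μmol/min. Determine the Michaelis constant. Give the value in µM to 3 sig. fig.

0.422 µM

v/Vmax = 50.7/62.2 = 0.8151 = [S]/(Km+[S]).
So Km + [S] = [S]/0.8151 = 2.282 µM, giving Km = 2.282 − 1.86 = 0.422 µM.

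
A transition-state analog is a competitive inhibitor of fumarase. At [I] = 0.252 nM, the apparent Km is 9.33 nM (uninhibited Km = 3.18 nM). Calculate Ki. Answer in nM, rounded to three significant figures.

Competitive: Km,app = α·Km with α = 1 + [I]/Ki.
α = Km,app/Km = 9.33/3.18 = 2.934.
Since α = 1 + [I]/Ki, [I]/Ki = 2.934 − 1 = 1.934 and Ki = 0.252/1.934 = 0.130 nM.

0.130 nM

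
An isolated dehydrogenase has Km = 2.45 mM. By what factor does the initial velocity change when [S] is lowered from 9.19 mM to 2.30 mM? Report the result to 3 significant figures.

0.613

The fractional saturations are [S]/(Km+[S]) = 9.19/11.64 = 0.7895 and 2.30/4.750 = 0.4842.
v₂/v₁ is just their ratio: 0.4842/0.7895 = 0.613.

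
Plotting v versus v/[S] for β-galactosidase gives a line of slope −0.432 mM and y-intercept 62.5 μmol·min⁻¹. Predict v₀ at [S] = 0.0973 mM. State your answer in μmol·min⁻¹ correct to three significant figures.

In the Eadie–Hofstee form v = Vmax − Km·(v/[S]), the slope is −Km and the intercept is Vmax, so Km = 0.432 mM and Vmax = 62.5 μmol·min⁻¹.
v = 62.5 × 0.0973/(0.432 + 0.0973) = 11.5 μmol·min⁻¹.

11.5 μmol·min⁻¹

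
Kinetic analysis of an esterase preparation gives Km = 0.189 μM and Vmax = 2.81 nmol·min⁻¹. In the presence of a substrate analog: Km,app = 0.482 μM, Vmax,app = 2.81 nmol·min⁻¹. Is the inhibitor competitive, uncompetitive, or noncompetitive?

competitive

Km increases (0.189 → 0.482 μM) while Vmax is unchanged — the hallmark of competitive inhibition.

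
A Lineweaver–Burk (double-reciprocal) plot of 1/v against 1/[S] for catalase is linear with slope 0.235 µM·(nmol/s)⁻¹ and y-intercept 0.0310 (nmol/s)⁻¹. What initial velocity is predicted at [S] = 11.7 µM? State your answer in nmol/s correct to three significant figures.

19.6 nmol/s

The y-intercept is 1/Vmax, so Vmax = 1/0.0310 = 32.3 nmol/s.
The slope is Km/Vmax, so Km = 0.235 × 32.3 = 7.58 µM.
Then v = 32.3 × 11.7/(7.58 + 11.7) = 19.6 nmol/s.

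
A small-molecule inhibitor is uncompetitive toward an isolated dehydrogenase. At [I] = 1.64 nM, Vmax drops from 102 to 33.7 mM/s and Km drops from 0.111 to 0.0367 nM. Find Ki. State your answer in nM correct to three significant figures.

Uncompetitive: Vmax,app = Vmax/α (and Km,app = Km/α) with α = 1 + [I]/Ki.
α = Vmax/Vmax,app = 102/33.7 = 3.027.
Ki = [I]/(α − 1) = 1.64/2.027 = 0.809 nM.

0.809 nM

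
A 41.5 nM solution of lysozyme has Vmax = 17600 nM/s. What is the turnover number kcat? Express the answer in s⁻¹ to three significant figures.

424 s⁻¹

kcat = Vmax/[E]total = 17600 nM/s / 41.5 nM = 424 s⁻¹.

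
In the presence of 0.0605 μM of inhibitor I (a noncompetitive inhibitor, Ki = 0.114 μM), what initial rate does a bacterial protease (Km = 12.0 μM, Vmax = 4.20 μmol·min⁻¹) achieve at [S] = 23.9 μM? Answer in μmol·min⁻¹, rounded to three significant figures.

1.83 μmol·min⁻¹

α = 1 + [I]/Ki = 1 + 0.0605/0.114 = 1.531.
For a noncompetitive inhibitor, Vmax is reduced to Vmax/α while Km is unchanged: Km,app = 12.0 μM, Vmax,app = 2.74 μmol·min⁻¹.
v = Vmax,app·[S]/(Km,app + [S]) = 2.74 × 23.9/(12.0 + 23.9) = 1.83 μmol·min⁻¹.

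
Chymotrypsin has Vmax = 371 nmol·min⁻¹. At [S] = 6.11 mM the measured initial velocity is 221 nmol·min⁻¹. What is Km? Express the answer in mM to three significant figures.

From v = Vmax[S]/(Km+[S]), Km = [S](Vmax − v)/v.
Km = 6.11 × (371 − 221) / 221 = 916.5/221 = 4.15 mM.

4.15 mM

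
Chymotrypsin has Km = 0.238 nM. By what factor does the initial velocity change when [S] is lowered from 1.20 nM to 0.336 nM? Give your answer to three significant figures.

The fractional saturations are [S]/(Km+[S]) = 1.20/1.438 = 0.8345 and 0.336/0.5740 = 0.5854.
v₂/v₁ is just their ratio: 0.5854/0.8345 = 0.701.

0.701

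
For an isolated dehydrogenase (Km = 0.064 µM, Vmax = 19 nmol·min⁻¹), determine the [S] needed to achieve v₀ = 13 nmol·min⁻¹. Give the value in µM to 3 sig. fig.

0.139 µM

The required fractional saturation is v/Vmax = 13/19 = 0.6842.
Then [S]/(Km+[S]) = 0.6842 ⇒ [S] = 0.064 × 0.6842/(1 − 0.6842) = 0.139 µM.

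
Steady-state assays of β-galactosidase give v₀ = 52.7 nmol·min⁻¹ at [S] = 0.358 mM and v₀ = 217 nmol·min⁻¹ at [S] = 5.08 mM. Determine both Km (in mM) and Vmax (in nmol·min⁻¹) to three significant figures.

Km = 1.57 mM; Vmax = 284 nmol·min⁻¹

From v = Vmax[S]/(Km+[S]), each point gives Vmax = v(Km+[S])/[S].
Equating: 52.7(Km+0.358)/0.358 = 217(Km+5.08)/5.08.
147.2·Km + 52.7 = 42.72·Km + 217, so (147.2 − 42.72)·Km = 217 − 52.7.
Km = 164.3/104.5 = 1.57 mM; then Vmax = 52.7(1.57+0.358)/0.358 = 284 nmol·min⁻¹.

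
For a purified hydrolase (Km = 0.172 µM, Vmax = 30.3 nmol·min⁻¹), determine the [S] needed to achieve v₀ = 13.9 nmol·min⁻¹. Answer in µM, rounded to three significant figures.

The required fractional saturation is v/Vmax = 13.9/30.3 = 0.4587.
Then [S]/(Km+[S]) = 0.4587 ⇒ [S] = 0.172 × 0.4587/(1 − 0.4587) = 0.146 µM.

0.146 µM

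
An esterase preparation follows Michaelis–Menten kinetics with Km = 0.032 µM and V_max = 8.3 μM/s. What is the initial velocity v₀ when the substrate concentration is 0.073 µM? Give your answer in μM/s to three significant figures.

5.77 μM/s

[S]/(Km+[S]) = 0.073/0.1050 = 0.6952, the fractional saturation.
v = 0.6952 × Vmax = 0.6952 × 8.3 = 5.77 μM/s.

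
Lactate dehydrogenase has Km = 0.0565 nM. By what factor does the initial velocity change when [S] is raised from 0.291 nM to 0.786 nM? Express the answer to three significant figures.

The fractional saturations are [S]/(Km+[S]) = 0.291/0.3475 = 0.8374 and 0.786/0.8425 = 0.9329.
v₂/v₁ is just their ratio: 0.9329/0.8374 = 1.11.

1.11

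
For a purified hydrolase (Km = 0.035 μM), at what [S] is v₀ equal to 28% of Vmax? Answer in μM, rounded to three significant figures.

v/Vmax = [S]/(Km+[S]) = 0.28, so [S] = Km·0.28/(1 − 0.28) = 0.035 × 0.3889.
[S] = 0.0136 μM.

0.0136 μM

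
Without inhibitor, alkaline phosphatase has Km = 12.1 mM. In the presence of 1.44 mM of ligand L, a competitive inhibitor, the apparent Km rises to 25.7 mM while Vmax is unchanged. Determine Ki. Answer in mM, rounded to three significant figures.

Competitive: Km,app = α·Km with α = 1 + [I]/Ki.
α = Km,app/Km = 25.7/12.1 = 2.124.
Ki = [I]/(α − 1) = 1.44/1.124 = 1.28 mM.

1.28 mM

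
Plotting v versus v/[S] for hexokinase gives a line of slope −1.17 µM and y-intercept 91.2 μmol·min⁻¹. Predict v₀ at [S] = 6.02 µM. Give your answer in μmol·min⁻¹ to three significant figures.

76.4 μmol·min⁻¹

In the Eadie–Hofstee form v = Vmax − Km·(v/[S]), the slope is −Km and the intercept is Vmax, so Km = 1.17 µM and Vmax = 91.2 μmol·min⁻¹.
v = 91.2 × 6.02/(1.17 + 6.02) = 76.4 μmol·min⁻¹.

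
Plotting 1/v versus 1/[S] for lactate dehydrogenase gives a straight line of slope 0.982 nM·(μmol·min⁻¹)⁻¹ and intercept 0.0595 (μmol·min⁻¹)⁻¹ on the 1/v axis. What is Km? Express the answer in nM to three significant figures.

y-intercept = 1/Vmax ⇒ Vmax = 16.8 μmol·min⁻¹; slope = Km/Vmax ⇒ Km = slope × Vmax.
Km = 0.982 × 16.8 = 16.5 nM.

16.5 nM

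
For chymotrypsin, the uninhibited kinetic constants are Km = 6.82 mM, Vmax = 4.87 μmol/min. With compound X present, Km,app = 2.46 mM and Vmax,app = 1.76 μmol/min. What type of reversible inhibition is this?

uncompetitive

Both Km and Vmax decrease by the same factor (~2.77-fold) — characteristic of uncompetitive inhibition.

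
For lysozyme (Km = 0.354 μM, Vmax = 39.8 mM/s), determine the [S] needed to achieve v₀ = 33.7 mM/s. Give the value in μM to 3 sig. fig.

1.96 μM

Rearranging v = Vmax[S]/(Km+[S]) gives [S] = Km·v/(Vmax − v).
[S] = 0.354 × 33.7 / (39.8 − 33.7) = 11.93/6.100 = 1.96 μM.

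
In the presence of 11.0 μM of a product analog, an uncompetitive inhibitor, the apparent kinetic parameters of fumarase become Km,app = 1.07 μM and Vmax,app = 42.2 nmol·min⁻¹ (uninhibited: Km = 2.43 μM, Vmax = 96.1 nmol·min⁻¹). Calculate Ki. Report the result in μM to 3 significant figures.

Uncompetitive: Vmax,app = Vmax/α (and Km,app = Km/α) with α = 1 + [I]/Ki.
α = Vmax/Vmax,app = 96.1/42.2 = 2.277.
Since α = 1 + [I]/Ki, [I]/Ki = 2.277 − 1 = 1.277 and Ki = 11.0/1.277 = 8.61 μM.

8.61 μM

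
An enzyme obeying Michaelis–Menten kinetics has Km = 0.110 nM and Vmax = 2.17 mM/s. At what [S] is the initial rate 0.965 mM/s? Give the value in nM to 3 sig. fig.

0.0881 nM

The required fractional saturation is v/Vmax = 0.965/2.17 = 0.4447.
Then [S]/(Km+[S]) = 0.4447 ⇒ [S] = 0.110 × 0.4447/(1 − 0.4447) = 0.0881 nM.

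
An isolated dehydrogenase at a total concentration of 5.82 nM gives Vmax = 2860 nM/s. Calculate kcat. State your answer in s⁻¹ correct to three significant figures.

kcat = Vmax/[E]total = 2860 nM/s / 5.82 nM = 491 s⁻¹.

491 s⁻¹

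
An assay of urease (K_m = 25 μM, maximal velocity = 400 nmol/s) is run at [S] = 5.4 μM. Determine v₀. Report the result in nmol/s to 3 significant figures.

v = Vmax·[S]/(Km + [S]) = 400 × 5.4 / (25 + 5.4)
  = 2160 / 30.40 = 71.1 nmol/s.

71.1 nmol/s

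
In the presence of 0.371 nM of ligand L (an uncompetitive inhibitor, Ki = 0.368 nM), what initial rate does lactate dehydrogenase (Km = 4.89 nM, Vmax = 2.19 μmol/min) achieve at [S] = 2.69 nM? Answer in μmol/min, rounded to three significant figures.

With α = 1 + [I]/Ki = 1 + 0.371/0.368 = 2.008, the uncompetitive rate law is v = (Vmax/α)·[S] / (Km/α + [S]).
v = (2.19/2.008)×2.69 / (4.89/2.008 + 2.69) = 2.934/5.125 = 0.572 μmol/min.

0.572 μmol/min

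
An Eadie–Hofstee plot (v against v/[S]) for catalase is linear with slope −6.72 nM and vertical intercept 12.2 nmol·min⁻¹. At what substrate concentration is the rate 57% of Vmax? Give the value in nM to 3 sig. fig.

8.91 nM

The Eadie–Hofstee slope gives Km = 6.72 nM (slope = −Km).
v/Vmax = [S]/(Km+[S]) = 0.57 ⇒ [S] = Km·0.57/(1−0.57) = 6.72 × 1.326 = 8.91 nM.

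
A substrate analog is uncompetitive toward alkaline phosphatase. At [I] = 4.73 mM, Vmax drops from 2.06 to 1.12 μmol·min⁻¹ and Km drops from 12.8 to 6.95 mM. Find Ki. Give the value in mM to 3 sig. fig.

5.64 mM

Uncompetitive: Vmax,app = Vmax/α (and Km,app = Km/α) with α = 1 + [I]/Ki.
α = Vmax/Vmax,app = 2.06/1.12 = 1.839.
Ki = [I]/(α − 1) = 4.73/0.8393 = 5.64 mM.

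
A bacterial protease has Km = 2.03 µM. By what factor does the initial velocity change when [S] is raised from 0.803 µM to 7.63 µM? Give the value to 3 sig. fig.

The fractional saturations are [S]/(Km+[S]) = 0.803/2.833 = 0.2834 and 7.63/9.660 = 0.7899.
v₂/v₁ is just their ratio: 0.7899/0.2834 = 2.79.

2.79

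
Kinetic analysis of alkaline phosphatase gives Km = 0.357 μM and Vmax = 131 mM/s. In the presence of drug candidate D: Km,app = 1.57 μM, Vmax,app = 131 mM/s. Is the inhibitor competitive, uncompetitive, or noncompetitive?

Km increases (0.357 → 1.57 μM) while Vmax is unchanged — the hallmark of competitive inhibition.

competitive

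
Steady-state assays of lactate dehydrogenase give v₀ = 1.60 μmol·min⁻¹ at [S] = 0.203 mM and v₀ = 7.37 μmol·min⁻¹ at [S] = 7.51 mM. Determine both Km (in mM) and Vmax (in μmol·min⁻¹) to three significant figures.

In reciprocal form, 1/v = (Km/Vmax)·(1/[S]) + 1/Vmax. The two points give (1/[S], 1/v) = (4.926, 0.6250) and (0.1332, 0.1357).
Slope = (0.6250 − 0.1357)/(4.926 − 0.1332) = 0.1021; intercept = 0.6250 − 0.1021×4.926 = 0.1221.
Vmax = 1/intercept = 8.19 μmol·min⁻¹; Km = slope × Vmax = 0.1021 × 8.19 = 0.836 mM.

Km = 0.836 mM; Vmax = 8.19 μmol·min⁻¹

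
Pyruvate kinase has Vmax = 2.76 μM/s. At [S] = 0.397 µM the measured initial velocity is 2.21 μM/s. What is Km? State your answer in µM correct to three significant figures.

0.0988 µM

From v = Vmax[S]/(Km+[S]), Km = [S](Vmax − v)/v.
Km = 0.397 × (2.76 − 2.21) / 2.21 = 0.2183/2.21 = 0.0988 µM.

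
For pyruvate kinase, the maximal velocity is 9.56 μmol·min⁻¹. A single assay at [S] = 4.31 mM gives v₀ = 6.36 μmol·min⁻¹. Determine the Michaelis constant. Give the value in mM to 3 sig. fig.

From v = Vmax[S]/(Km+[S]), Km = [S](Vmax − v)/v.
Km = 4.31 × (9.56 − 6.36) / 6.36 = 13.79/6.36 = 2.17 mM.

2.17 mM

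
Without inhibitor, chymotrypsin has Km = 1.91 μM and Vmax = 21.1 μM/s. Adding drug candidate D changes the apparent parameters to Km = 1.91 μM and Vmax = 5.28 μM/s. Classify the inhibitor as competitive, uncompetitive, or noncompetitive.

Vmax decreases (21.1 → 5.28 μM/s) while Km is unchanged — pure noncompetitive inhibition.

noncompetitive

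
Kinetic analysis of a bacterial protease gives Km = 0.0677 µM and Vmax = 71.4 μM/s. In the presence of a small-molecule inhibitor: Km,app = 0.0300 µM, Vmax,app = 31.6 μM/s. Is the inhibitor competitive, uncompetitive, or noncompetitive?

uncompetitive

Both Km and Vmax decrease by the same factor (~2.26-fold) — characteristic of uncompetitive inhibition.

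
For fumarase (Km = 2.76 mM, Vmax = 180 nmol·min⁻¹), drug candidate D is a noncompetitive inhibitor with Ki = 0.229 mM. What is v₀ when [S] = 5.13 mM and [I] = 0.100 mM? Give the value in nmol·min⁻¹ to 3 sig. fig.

81.5 nmol·min⁻¹

α = 1 + [I]/Ki = 1 + 0.100/0.229 = 1.437.
For a noncompetitive inhibitor, Vmax is reduced to Vmax/α while Km is unchanged: Km,app = 2.76 mM, Vmax,app = 125 nmol·min⁻¹.
v = Vmax,app·[S]/(Km,app + [S]) = 125 × 5.13/(2.76 + 5.13) = 81.5 nmol·min⁻¹.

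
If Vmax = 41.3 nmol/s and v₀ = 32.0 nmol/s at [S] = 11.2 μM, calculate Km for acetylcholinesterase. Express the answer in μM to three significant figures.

From v = Vmax[S]/(Km+[S]), Km = [S](Vmax − v)/v.
Km = 11.2 × (41.3 − 32.0) / 32.0 = 104.2/32.0 = 3.25 μM.

3.25 μM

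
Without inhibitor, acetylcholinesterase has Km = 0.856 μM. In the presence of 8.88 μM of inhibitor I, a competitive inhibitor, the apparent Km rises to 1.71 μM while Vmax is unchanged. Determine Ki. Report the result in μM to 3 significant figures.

Competitive: Km,app = α·Km with α = 1 + [I]/Ki.
α = Km,app/Km = 1.71/0.856 = 1.998.
Ki = [I]/(α − 1) = 8.88/0.9977 = 8.90 μM.

8.90 μM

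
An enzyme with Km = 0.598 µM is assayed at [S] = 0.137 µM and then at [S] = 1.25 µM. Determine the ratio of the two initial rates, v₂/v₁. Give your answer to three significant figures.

3.63

Since Vmax cancels, v₂/v₁ = [S]₂(Km+[S]₁) / [S]₁(Km+[S]₂).
= 1.25×(0.598+0.137) / (0.137×(0.598+1.25)) = 0.9188/0.2532 = 3.63.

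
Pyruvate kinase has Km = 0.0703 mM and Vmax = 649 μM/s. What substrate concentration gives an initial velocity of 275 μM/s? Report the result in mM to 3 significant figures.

0.0517 mM

Rearranging v = Vmax[S]/(Km+[S]) gives [S] = Km·v/(Vmax − v).
[S] = 0.0703 × 275 / (649 − 275) = 19.33/374.0 = 0.0517 mM.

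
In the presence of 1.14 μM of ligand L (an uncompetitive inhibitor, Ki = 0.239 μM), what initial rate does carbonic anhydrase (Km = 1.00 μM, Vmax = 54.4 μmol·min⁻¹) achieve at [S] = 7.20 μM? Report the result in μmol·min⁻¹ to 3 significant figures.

9.21 μmol·min⁻¹

With α = 1 + [I]/Ki = 1 + 1.14/0.239 = 5.770, the uncompetitive rate law is v = (Vmax/α)·[S] / (Km/α + [S]).
v = (54.4/5.770)×7.20 / (1.00/5.770 + 7.20) = 67.88/7.373 = 9.21 μmol·min⁻¹.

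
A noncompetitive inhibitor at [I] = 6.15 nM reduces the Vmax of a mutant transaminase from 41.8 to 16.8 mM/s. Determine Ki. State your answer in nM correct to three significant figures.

4.13 nM

Noncompetitive: Vmax,app = Vmax/α with α = 1 + [I]/Ki.
α = Vmax/Vmax,app = 41.8/16.8 = 2.488.
Since α = 1 + [I]/Ki, [I]/Ki = 2.488 − 1 = 1.488 and Ki = 6.15/1.488 = 4.13 nM.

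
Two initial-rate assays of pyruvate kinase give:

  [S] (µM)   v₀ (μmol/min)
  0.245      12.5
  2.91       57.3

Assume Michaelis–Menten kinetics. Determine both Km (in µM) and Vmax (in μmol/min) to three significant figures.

Km = 1.43 µM; Vmax = 85.5 μmol/min

From v = Vmax[S]/(Km+[S]), each point gives Vmax = v(Km+[S])/[S].
Equating: 12.5(Km+0.245)/0.245 = 57.3(Km+2.91)/2.91.
51.02·Km + 12.5 = 19.69·Km + 57.3, so (51.02 − 19.69)·Km = 57.3 − 12.5.
Km = 44.80/31.33 = 1.43 µM; then Vmax = 12.5(1.43+0.245)/0.245 = 85.5 μmol/min.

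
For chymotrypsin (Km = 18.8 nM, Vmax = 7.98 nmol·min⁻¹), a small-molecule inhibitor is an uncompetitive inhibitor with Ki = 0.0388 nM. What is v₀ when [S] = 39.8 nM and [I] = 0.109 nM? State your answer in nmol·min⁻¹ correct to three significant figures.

1.86 nmol·min⁻¹

α = 1 + [I]/Ki = 1 + 0.109/0.0388 = 3.809.
For an uncompetitive inhibitor, both parameters are divided by α, giving Vmax/α and Km/α: Km,app = 4.94 nM, Vmax,app = 2.09 nmol·min⁻¹.
v = Vmax,app·[S]/(Km,app + [S]) = 2.09 × 39.8/(4.94 + 39.8) = 1.86 nmol·min⁻¹.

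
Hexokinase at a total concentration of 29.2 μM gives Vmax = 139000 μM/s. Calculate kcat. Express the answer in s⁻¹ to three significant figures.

kcat = Vmax/[E]total = 139000 μM/s / 29.2 μM = 4760 s⁻¹.

4760 s⁻¹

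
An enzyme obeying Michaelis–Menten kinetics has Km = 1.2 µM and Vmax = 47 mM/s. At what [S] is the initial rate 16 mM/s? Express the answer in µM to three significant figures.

The required fractional saturation is v/Vmax = 16/47 = 0.3404.
Then [S]/(Km+[S]) = 0.3404 ⇒ [S] = 1.2 × 0.3404/(1 − 0.3404) = 0.619 µM.

0.619 µM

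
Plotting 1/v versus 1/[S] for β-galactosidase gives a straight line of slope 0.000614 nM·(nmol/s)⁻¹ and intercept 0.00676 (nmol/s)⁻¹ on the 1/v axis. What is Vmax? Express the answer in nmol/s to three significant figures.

148 nmol/s

The y-intercept of a Lineweaver–Burk plot equals 1/Vmax, so Vmax = 1/0.00676 = 148 nmol/s.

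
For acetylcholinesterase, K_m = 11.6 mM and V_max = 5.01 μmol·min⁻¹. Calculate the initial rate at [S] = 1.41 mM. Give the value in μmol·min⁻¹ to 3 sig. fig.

[S]/(Km+[S]) = 1.41/13.01 = 0.1084, the fractional saturation.
v = 0.1084 × Vmax = 0.1084 × 5.01 = 0.543 μmol·min⁻¹.

0.543 μmol·min⁻¹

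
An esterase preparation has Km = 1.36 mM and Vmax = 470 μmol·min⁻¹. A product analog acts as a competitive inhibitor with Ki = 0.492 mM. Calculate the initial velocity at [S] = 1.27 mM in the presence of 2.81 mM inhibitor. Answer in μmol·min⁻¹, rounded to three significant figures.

α = 1 + [I]/Ki = 1 + 2.81/0.492 = 6.711.
For a competitive inhibitor, Vmax is unchanged and the apparent Km becomes α·Km: Km,app = 9.13 mM, Vmax,app = 470 μmol·min⁻¹.
v = Vmax,app·[S]/(Km,app + [S]) = 470 × 1.27/(9.13 + 1.27) = 57.4 μmol·min⁻¹.

57.4 μmol·min⁻¹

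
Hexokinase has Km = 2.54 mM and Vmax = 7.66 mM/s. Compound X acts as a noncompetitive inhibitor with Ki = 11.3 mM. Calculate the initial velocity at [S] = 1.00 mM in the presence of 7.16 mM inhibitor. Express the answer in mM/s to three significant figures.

1.32 mM/s

With α = 1 + [I]/Ki = 1 + 7.16/11.3 = 1.634, the noncompetitive rate law is v = (Vmax/α)·[S] / (Km + [S]).
v = (7.66/1.634)×1.00 / (2.54 + 1.00) = 4.689/3.540 = 1.32 mM/s.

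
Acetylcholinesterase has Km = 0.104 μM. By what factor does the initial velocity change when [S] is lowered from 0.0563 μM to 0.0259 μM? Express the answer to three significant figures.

0.568

The fractional saturations are [S]/(Km+[S]) = 0.0563/0.1603 = 0.3512 and 0.0259/0.1299 = 0.1994.
v₂/v₁ is just their ratio: 0.1994/0.3512 = 0.568.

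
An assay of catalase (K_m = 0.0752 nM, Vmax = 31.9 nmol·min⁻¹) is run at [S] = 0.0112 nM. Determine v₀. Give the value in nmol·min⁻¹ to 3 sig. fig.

v = Vmax·[S]/(Km + [S]) = 31.9 × 0.0112 / (0.0752 + 0.0112)
  = 0.3573 / 0.08640 = 4.14 nmol·min⁻¹.

4.14 nmol·min⁻¹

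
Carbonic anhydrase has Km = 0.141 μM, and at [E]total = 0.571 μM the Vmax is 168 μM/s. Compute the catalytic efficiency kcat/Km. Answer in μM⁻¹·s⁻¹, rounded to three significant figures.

2090 μM⁻¹·s⁻¹

kcat = Vmax/[E]total = 168/0.571 = 294 s⁻¹.
kcat/Km = 294/0.141 = 2090 μM⁻¹·s⁻¹.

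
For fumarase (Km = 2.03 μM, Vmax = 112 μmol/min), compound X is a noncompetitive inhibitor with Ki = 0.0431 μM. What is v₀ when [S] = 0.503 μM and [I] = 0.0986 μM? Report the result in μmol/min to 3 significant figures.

α = 1 + [I]/Ki = 1 + 0.0986/0.0431 = 3.288.
For a noncompetitive inhibitor, Vmax is reduced to Vmax/α while Km is unchanged: Km,app = 2.03 μM, Vmax,app = 34.1 μmol/min.
v = Vmax,app·[S]/(Km,app + [S]) = 34.1 × 0.503/(2.03 + 0.503) = 6.76 μmol/min.

6.76 μmol/min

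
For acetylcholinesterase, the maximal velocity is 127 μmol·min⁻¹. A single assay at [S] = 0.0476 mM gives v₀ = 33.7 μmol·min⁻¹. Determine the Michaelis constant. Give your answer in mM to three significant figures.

0.132 mM

v/Vmax = 33.7/127 = 0.2654 = [S]/(Km+[S]).
So Km + [S] = [S]/0.2654 = 0.1794 mM, giving Km = 0.1794 − 0.0476 = 0.132 mM.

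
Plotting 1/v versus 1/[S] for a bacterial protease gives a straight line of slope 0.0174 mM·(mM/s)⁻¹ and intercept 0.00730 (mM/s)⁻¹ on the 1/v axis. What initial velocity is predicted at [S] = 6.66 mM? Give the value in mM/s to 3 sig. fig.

The y-intercept is 1/Vmax, so Vmax = 1/0.00730 = 137 mM/s.
The slope is Km/Vmax, so Km = 0.0174 × 137 = 2.38 mM.
Then v = 137 × 6.66/(2.38 + 6.66) = 101 mM/s.

101 mM/s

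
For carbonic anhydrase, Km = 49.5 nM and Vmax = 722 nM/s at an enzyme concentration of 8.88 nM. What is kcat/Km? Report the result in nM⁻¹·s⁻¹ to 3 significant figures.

1.64 nM⁻¹·s⁻¹

kcat = Vmax/[E]total = 722/8.88 = 81.3 s⁻¹.
kcat/Km = 81.3/49.5 = 1.64 nM⁻¹·s⁻¹.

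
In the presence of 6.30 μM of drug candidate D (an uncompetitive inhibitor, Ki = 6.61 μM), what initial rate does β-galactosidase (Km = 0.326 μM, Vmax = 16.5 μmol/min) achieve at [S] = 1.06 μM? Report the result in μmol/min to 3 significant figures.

α = 1 + [I]/Ki = 1 + 6.30/6.61 = 1.953.
For an uncompetitive inhibitor, both parameters are divided by α, giving Vmax/α and Km/α: Km,app = 0.167 μM, Vmax,app = 8.45 μmol/min.
v = Vmax,app·[S]/(Km,app + [S]) = 8.45 × 1.06/(0.167 + 1.06) = 7.30 μmol/min.

7.30 μmol/min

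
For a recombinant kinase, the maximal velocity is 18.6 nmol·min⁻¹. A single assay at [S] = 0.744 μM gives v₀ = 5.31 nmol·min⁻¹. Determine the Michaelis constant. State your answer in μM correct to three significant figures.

From v = Vmax[S]/(Km+[S]), Km = [S](Vmax − v)/v.
Km = 0.744 × (18.6 − 5.31) / 5.31 = 9.888/5.31 = 1.86 μM.

1.86 μM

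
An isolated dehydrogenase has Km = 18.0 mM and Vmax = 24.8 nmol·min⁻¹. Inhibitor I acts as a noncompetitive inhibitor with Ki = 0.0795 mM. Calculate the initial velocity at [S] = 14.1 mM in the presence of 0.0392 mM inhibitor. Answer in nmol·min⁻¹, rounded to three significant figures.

α = 1 + [I]/Ki = 1 + 0.0392/0.0795 = 1.493.
For a noncompetitive inhibitor, Vmax is reduced to Vmax/α while Km is unchanged: Km,app = 18.0 mM, Vmax,app = 16.6 nmol·min⁻¹.
v = Vmax,app·[S]/(Km,app + [S]) = 16.6 × 14.1/(18.0 + 14.1) = 7.30 nmol·min⁻¹.

7.30 nmol·min⁻¹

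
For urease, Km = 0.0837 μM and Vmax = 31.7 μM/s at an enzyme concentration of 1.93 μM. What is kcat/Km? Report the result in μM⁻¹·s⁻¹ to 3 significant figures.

196 μM⁻¹·s⁻¹

kcat = Vmax/[E]total = 31.7/1.93 = 16.4 s⁻¹.
kcat/Km = 16.4/0.0837 = 196 μM⁻¹·s⁻¹.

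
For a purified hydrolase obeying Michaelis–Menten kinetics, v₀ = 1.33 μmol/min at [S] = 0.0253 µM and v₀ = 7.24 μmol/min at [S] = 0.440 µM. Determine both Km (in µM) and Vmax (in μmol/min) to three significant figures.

Km = 0.164 µM; Vmax = 9.93 μmol/min

From v = Vmax[S]/(Km+[S]), each point gives Vmax = v(Km+[S])/[S].
Equating: 1.33(Km+0.0253)/0.0253 = 7.24(Km+0.440)/0.440.
52.57·Km + 1.33 = 16.45·Km + 7.24, so (52.57 − 16.45)·Km = 7.24 − 1.33.
Km = 5.910/36.11 = 0.164 µM; then Vmax = 1.33(0.164+0.0253)/0.0253 = 9.93 μmol/min.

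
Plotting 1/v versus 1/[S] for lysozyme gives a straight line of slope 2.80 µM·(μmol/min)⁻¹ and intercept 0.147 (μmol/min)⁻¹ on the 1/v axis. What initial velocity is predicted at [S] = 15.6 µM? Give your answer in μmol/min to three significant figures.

The y-intercept is 1/Vmax, so Vmax = 1/0.147 = 6.80 μmol/min.
The slope is Km/Vmax, so Km = 2.80 × 6.80 = 19.0 µM.
Then v = 6.80 × 15.6/(19.0 + 15.6) = 3.06 μmol/min.

3.06 μmol/min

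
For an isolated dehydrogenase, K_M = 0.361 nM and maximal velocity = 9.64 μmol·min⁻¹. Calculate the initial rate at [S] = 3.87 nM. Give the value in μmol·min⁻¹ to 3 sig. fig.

[S]/(Km+[S]) = 3.87/4.231 = 0.9147, the fractional saturation.
v = 0.9147 × Vmax = 0.9147 × 9.64 = 8.82 μmol·min⁻¹.

8.82 μmol·min⁻¹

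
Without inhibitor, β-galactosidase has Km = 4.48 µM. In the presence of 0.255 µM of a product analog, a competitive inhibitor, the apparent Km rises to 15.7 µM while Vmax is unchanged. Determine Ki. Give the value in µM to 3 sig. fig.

0.102 µM

Competitive: Km,app = α·Km with α = 1 + [I]/Ki.
α = Km,app/Km = 15.7/4.48 = 3.504.
Since α = 1 + [I]/Ki, [I]/Ki = 3.504 − 1 = 2.504 and Ki = 0.255/2.504 = 0.102 µM.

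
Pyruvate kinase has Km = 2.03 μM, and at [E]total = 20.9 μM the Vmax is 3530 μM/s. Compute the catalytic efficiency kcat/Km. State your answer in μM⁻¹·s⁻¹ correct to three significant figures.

83.2 μM⁻¹·s⁻¹

kcat = Vmax/[E]total = 3530/20.9 = 169 s⁻¹.
kcat/Km = 169/2.03 = 83.2 μM⁻¹·s⁻¹.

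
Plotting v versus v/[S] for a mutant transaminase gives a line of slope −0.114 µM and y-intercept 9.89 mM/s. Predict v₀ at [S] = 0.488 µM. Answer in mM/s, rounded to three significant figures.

In the Eadie–Hofstee form v = Vmax − Km·(v/[S]), the slope is −Km and the intercept is Vmax, so Km = 0.114 µM and Vmax = 9.89 mM/s.
v = 9.89 × 0.488/(0.114 + 0.488) = 8.02 mM/s.

8.02 mM/s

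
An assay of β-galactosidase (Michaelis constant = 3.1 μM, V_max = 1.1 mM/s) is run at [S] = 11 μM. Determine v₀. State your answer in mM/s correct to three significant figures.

0.858 mM/s

[S]/(Km+[S]) = 11/14.10 = 0.7801, the fractional saturation.
v = 0.7801 × Vmax = 0.7801 × 1.1 = 0.858 mM/s.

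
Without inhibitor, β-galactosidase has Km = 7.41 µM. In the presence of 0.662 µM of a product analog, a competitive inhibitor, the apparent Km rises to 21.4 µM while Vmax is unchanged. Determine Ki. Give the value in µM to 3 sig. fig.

0.351 µM

Competitive: Km,app = α·Km with α = 1 + [I]/Ki.
α = Km,app/Km = 21.4/7.41 = 2.888.
Ki = [I]/(α − 1) = 0.662/1.888 = 0.351 µM.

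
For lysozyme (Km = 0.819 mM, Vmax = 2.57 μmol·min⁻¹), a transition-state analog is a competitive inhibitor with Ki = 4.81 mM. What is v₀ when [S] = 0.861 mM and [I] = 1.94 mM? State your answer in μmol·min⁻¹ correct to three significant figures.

α = 1 + [I]/Ki = 1 + 1.94/4.81 = 1.403.
For a competitive inhibitor, Vmax is unchanged and the apparent Km becomes α·Km: Km,app = 1.15 mM, Vmax,app = 2.57 μmol·min⁻¹.
v = Vmax,app·[S]/(Km,app + [S]) = 2.57 × 0.861/(1.15 + 0.861) = 1.10 μmol·min⁻¹.

1.10 μmol·min⁻¹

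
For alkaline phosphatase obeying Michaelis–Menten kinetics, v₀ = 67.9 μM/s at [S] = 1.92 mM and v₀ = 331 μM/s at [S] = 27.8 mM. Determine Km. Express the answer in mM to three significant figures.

11.2 mM

In reciprocal form, 1/v = (Km/Vmax)·(1/[S]) + 1/Vmax. The two points give (1/[S], 1/v) = (0.5208, 0.01473) and (0.03597, 0.003021).
Slope = (0.01473 − 0.003021)/(0.5208 − 0.03597) = 0.02414; intercept = 0.01473 − 0.02414×0.5208 = 0.002153.
Vmax = 1/intercept = 465 μM/s; Km = slope × Vmax = 0.02414 × 465 = 11.2 mM.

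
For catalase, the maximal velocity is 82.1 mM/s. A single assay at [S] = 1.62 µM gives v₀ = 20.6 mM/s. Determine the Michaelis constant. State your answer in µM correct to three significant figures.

4.84 µM

v/Vmax = 20.6/82.1 = 0.2509 = [S]/(Km+[S]).
So Km + [S] = [S]/0.2509 = 6.456 µM, giving Km = 6.456 − 1.62 = 4.84 µM.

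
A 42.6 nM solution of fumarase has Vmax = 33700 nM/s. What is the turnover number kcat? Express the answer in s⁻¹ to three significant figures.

791 s⁻¹

kcat = Vmax/[E]total = 33700 nM/s / 42.6 nM = 791 s⁻¹.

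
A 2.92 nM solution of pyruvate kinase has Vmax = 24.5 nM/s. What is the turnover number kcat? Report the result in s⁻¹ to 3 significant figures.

kcat = Vmax/[E]total = 24.5 nM/s / 2.92 nM = 8.39 s⁻¹.

8.39 s⁻¹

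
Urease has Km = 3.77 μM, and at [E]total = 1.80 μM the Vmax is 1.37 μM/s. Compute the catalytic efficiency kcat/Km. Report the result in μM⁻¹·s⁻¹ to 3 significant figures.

kcat = Vmax/[E]total = 1.37/1.80 = 0.761 s⁻¹.
kcat/Km = 0.761/3.77 = 0.202 μM⁻¹·s⁻¹.

0.202 μM⁻¹·s⁻¹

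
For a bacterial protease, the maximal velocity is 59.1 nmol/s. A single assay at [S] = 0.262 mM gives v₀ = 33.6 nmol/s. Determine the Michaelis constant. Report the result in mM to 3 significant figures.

0.199 mM

From v = Vmax[S]/(Km+[S]), Km = [S](Vmax − v)/v.
Km = 0.262 × (59.1 − 33.6) / 33.6 = 6.681/33.6 = 0.199 mM.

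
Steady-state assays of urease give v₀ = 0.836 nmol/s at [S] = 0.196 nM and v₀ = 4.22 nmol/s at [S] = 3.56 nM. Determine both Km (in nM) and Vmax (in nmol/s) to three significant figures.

From v = Vmax[S]/(Km+[S]), each point gives Vmax = v(Km+[S])/[S].
Equating: 0.836(Km+0.196)/0.196 = 4.22(Km+3.56)/3.56.
4.265·Km + 0.836 = 1.185·Km + 4.22, so (4.265 − 1.185)·Km = 4.22 − 0.836.
Km = 3.384/3.080 = 1.10 nM; then Vmax = 0.836(1.10+0.196)/0.196 = 5.52 nmol/s.

Km = 1.10 nM; Vmax = 5.52 nmol/s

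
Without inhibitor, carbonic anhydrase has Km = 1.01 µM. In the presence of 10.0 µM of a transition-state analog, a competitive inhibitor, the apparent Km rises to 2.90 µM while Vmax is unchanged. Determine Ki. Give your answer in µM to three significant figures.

Competitive: Km,app = α·Km with α = 1 + [I]/Ki.
α = Km,app/Km = 2.90/1.01 = 2.871.
Since α = 1 + [I]/Ki, [I]/Ki = 2.871 − 1 = 1.871 and Ki = 10.0/1.871 = 5.34 µM.

5.34 µM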